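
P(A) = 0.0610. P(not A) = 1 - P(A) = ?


P(not A) = 1 - 0.0610 = 0.9390

P(not A) = 0.9390


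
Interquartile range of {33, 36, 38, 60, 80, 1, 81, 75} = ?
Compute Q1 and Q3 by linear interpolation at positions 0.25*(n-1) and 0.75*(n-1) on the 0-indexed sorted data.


Sorted: 1, 33, 36, 38, 60, 75, 80, 81
Q1 (25th %ile) = 35.2500
Q3 (75th %ile) = 76.2500
IQR = 76.2500 - 35.2500 = 41.0000

IQR = 41.0000


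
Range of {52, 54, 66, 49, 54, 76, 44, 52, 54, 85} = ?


Max = 85, Min = 44
Range = 85 - 44 = 41

Range = 41


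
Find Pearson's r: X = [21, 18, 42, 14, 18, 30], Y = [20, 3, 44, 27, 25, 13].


Mean X = 23.8333, Mean Y = 22.0000
SD X = 9.494150, SD Y = 12.675436
Cov = 65.666667
r = 65.666667/(9.494150*12.675436) = 0.5457

r = 0.5457


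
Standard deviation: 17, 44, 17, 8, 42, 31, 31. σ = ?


Mean = 27.1429
Variance = 158.1224
SD = sqrt(158.1224) = 12.5747

SD = 12.5747


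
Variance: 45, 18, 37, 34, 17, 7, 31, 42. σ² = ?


Mean = 28.8750
Squared deviations: 260.0156, 118.2656, 66.0156, 26.2656, 141.0156, 478.5156, 4.5156, 172.2656
Sum = 1266.8750
Variance = 1266.8750/8 = 158.3594

Variance = 158.3594


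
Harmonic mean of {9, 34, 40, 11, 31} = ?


Sum of reciprocals = 1/9 + 1/34 + 1/40 + 1/11 + 1/31 = 0.288690
HM = 5/0.288690 = 17.3196

HM = 17.3196


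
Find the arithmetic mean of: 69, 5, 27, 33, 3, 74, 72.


Sum = 69 + 5 + 27 + 33 + 3 + 74 + 72 = 283
n = 7
Mean = 283/7 = 40.4286

Mean = 40.4286


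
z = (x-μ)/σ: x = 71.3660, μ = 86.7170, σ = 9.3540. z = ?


z = (71.3660 - 86.7170)/9.3540
= -15.3510/9.3540
= -1.6411

z = -1.6411


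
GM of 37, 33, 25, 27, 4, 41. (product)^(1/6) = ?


Product = 37 × 33 × 25 × 27 × 4 × 41 = 135164700
GM = 135164700^(1/6) = 22.6539

GM = 22.6539


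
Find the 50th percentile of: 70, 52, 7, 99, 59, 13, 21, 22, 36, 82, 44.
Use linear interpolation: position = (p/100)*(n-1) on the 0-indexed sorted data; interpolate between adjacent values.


Sorted: 7, 13, 21, 22, 36, 44, 52, 59, 70, 82, 99
n = 11
Index = 50/100 * 10 = 5.0000
Lower = data[5] = 44, Upper = data[6] = 52
P50 = 44 + 0*(8) = 44.0000

P50 = 44.0000


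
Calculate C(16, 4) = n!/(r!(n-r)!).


C(16,4) = 16!/(4! × 12!)
= 20922789888000/(24 × 479001600)
= 1820

C(16,4) = 1820


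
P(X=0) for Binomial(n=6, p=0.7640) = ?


C(6,0) = 1
p^0 = 1.000000
(1-p)^6 = 0.000173
P = 1 * 1.000000 * 0.000173 = 0.0002

P(X=0) = 0.0002


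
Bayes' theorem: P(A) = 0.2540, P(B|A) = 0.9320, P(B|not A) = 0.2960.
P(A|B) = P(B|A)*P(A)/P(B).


P(B) = P(B|A)*P(A) + P(B|A')*P(A')
= 0.9320*0.2540 + 0.2960*0.7460
= 0.236728 + 0.220816 = 0.457544
P(A|B) = 0.236728/0.457544 = 0.5174

P(A|B) = 0.5174


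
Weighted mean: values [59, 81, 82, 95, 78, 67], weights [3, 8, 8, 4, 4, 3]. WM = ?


Numerator = 59*3 + 81*8 + 82*8 + 95*4 + 78*4 + 67*3 = 2374
Denominator = 3 + 8 + 8 + 4 + 4 + 3 = 30
WM = 2374/30 = 79.1333

WM = 79.1333


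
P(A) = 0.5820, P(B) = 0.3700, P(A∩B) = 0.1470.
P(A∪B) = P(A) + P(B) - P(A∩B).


P(A∪B) = 0.5820 + 0.3700 - 0.1470
= 0.9520 - 0.1470
= 0.8050

P(A∪B) = 0.8050


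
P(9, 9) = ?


P(9,9) = 9!/0!
= 362880/1
= 362880

P(9,9) = 362880


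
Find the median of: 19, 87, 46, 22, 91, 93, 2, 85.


Sorted: 2, 19, 22, 46, 85, 87, 91, 93
n = 8 (even)
Middle values: 46 and 85
Median = (46+85)/2 = 65.5000

Median = 65.5000


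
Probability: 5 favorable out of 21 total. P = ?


P = 5/21 = 0.2381

P = 0.2381


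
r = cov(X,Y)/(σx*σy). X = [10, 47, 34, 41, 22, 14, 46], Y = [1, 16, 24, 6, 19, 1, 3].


Mean X = 30.5714, Mean Y = 10.0000
SD X = 14.140692, SD Y = 8.783101
Cov = 36.285714
r = 36.285714/(14.140692*8.783101) = 0.2922

r = 0.2922


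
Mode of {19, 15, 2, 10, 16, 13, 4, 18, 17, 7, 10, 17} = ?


Frequencies: 2:1, 4:1, 7:1, 10:2, 13:1, 15:1, 16:1, 17:2, 18:1, 19:1
Max frequency = 2
Mode = 10, 17

Mode = 10, 17


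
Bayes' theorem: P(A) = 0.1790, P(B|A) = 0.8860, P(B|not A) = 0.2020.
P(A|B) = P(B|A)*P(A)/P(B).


P(B) = P(B|A)*P(A) + P(B|A')*P(A')
= 0.8860*0.1790 + 0.2020*0.8210
= 0.158594 + 0.165842 = 0.324436
P(A|B) = 0.158594/0.324436 = 0.4888

P(A|B) = 0.4888


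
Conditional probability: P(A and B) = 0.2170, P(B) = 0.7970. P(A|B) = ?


P(A|B) = 0.2170/0.7970 = 0.2723

P(A|B) = 0.2723


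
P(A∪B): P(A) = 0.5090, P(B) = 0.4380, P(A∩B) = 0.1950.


P(A∪B) = 0.5090 + 0.4380 - 0.1950
= 0.9470 - 0.1950
= 0.7520

P(A∪B) = 0.7520


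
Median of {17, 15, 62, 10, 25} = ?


Sorted: 10, 15, 17, 25, 62
n = 5 (odd)
Middle value = 17

Median = 17


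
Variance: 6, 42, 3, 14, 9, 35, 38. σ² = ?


Mean = 21.0000
Squared deviations: 225.0000, 441.0000, 324.0000, 49.0000, 144.0000, 196.0000, 289.0000
Sum = 1668.0000
Variance = 1668.0000/7 = 238.2857

Variance = 238.2857


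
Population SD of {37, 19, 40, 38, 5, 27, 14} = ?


Mean = 25.7143
Variance = 156.4898
SD = sqrt(156.4898) = 12.5096

SD = 12.5096


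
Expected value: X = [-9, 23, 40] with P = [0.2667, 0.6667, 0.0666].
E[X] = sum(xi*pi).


E[X] = -9*0.2667 + 23*0.6667 + 40*0.0666
= -2.4003 + 15.3341 + 2.6640
= 15.5978

E[X] = 15.5978


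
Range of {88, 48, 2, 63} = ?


Max = 88, Min = 2
Range = 88 - 2 = 86

Range = 86


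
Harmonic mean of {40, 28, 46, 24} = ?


Sum of reciprocals = 1/40 + 1/28 + 1/46 + 1/24 = 0.124120
HM = 4/0.124120 = 32.2269

HM = 32.2269


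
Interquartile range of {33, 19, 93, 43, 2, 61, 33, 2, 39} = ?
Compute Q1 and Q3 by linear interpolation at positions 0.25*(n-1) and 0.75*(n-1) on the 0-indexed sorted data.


Sorted: 2, 2, 19, 33, 33, 39, 43, 61, 93
Q1 (25th %ile) = 19.0000
Q3 (75th %ile) = 43.0000
IQR = 43.0000 - 19.0000 = 24.0000

IQR = 24.0000


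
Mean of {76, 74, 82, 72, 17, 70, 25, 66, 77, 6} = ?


Sum = 76 + 74 + 82 + 72 + 17 + 70 + 25 + 66 + 77 + 6 = 565
n = 10
Mean = 565/10 = 56.5000

Mean = 56.5000


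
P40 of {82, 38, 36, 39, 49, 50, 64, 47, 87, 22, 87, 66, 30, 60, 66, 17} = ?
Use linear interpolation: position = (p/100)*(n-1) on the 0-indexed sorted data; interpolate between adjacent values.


Sorted: 17, 22, 30, 36, 38, 39, 47, 49, 50, 60, 64, 66, 66, 82, 87, 87
n = 16
Index = 40/100 * 15 = 6.0000
Lower = data[6] = 47, Upper = data[7] = 49
P40 = 47 + 0*(2) = 47.0000

P40 = 47.0000


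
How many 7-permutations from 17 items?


P(17,7) = 17!/10!
= 355687428096000/3628800
= 98017920

P(17,7) = 98017920


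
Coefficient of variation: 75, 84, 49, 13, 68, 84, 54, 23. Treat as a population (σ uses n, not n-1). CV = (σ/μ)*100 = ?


Mean = 56.2500
SD = 25.1582
CV = (25.1582/56.2500)*100 = 44.7258%

CV = 44.7258%


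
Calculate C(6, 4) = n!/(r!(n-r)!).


C(6,4) = 6!/(4! × 2!)
= 720/(24 × 2)
= 15

C(6,4) = 15


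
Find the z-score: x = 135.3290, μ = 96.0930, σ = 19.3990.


z = (135.3290 - 96.0930)/19.3990
= 39.2360/19.3990
= 2.0226

z = 2.0226


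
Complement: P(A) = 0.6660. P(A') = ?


P(not A) = 1 - 0.6660 = 0.3340

P(not A) = 0.3340


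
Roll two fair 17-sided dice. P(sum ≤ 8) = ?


Total outcomes = 17×17 = 289
Favorable (sum ≤ 8): 28
P = 28/289 = 0.0969

P = 0.0969


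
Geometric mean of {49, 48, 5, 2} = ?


Product = 49 × 48 × 5 × 2 = 23520
GM = 23520^(1/4) = 12.3840

GM = 12.3840


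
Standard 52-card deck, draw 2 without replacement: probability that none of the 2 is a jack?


P(no jacks) = (48/52) × (47/51)
= 0.8507

P = 0.8507


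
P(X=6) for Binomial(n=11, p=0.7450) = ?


C(11,6) = 462
p^6 = 0.170977
(1-p)^5 = 0.001078
P = 462 * 0.170977 * 0.001078 = 0.0852

P(X=6) = 0.0852


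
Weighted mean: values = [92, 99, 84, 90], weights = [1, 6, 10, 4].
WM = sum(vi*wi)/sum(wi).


Numerator = 92*1 + 99*6 + 84*10 + 90*4 = 1886
Denominator = 1 + 6 + 10 + 4 = 21
WM = 1886/21 = 89.8095

WM = 89.8095


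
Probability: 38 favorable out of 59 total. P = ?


P = 38/59 = 0.6441

P = 0.6441


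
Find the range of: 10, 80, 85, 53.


Max = 85, Min = 10
Range = 85 - 10 = 75

Range = 75


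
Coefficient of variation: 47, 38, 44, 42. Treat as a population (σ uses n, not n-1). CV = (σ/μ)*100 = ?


Mean = 42.7500
SD = 3.2692
CV = (3.2692/42.7500)*100 = 7.6472%

CV = 7.6472%


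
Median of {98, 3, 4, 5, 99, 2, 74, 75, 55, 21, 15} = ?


Sorted: 2, 3, 4, 5, 15, 21, 55, 74, 75, 98, 99
n = 11 (odd)
Middle value = 21

Median = 21


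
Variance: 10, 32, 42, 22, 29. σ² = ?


Mean = 27.0000
Squared deviations: 289.0000, 25.0000, 225.0000, 25.0000, 4.0000
Sum = 568.0000
Variance = 568.0000/5 = 113.6000

Variance = 113.6000


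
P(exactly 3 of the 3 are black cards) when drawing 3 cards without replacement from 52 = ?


Hypergeometric: P(X=3) = C(26,3)·C(26,0) / C(52,3)
= 2600 × 1 / 22100
= 2600/22100 = 0.1176

P = 0.1176


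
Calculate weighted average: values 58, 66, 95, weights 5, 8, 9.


Numerator = 58*5 + 66*8 + 95*9 = 1673
Denominator = 5 + 8 + 9 = 22
WM = 1673/22 = 76.0455

WM = 76.0455


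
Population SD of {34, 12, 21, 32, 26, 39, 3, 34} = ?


Mean = 25.1250
Variance = 134.6094
SD = sqrt(134.6094) = 11.6021

SD = 11.6021


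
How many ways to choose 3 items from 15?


C(15,3) = 15!/(3! × 12!)
= 1307674368000/(6 × 479001600)
= 455

C(15,3) = 455


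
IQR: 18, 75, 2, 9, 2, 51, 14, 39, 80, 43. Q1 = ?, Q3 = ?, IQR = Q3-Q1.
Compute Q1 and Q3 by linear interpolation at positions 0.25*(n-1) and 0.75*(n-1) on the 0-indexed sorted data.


Sorted: 2, 2, 9, 14, 18, 39, 43, 51, 75, 80
Q1 (25th %ile) = 10.2500
Q3 (75th %ile) = 49.0000
IQR = 49.0000 - 10.2500 = 38.7500

IQR = 38.7500


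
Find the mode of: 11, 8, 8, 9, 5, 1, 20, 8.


Frequencies: 1:1, 5:1, 8:3, 9:1, 11:1, 20:1
Max frequency = 3
Mode = 8

Mode = 8


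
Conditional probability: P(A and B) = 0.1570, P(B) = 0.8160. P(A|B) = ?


P(A|B) = 0.1570/0.8160 = 0.1924

P(A|B) = 0.1924


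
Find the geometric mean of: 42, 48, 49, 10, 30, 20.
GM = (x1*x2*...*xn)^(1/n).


Product = 42 × 48 × 49 × 10 × 30 × 20 = 592704000
GM = 592704000^(1/6) = 28.9828

GM = 28.9828


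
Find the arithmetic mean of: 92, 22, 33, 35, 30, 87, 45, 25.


Sum = 92 + 22 + 33 + 35 + 30 + 87 + 45 + 25 = 369
n = 8
Mean = 369/8 = 46.1250

Mean = 46.1250


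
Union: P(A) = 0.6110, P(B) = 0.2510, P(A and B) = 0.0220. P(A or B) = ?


P(A∪B) = 0.6110 + 0.2510 - 0.0220
= 0.8620 - 0.0220
= 0.8400

P(A∪B) = 0.8400


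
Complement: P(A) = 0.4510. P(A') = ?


P(not A) = 1 - 0.4510 = 0.5490

P(not A) = 0.5490


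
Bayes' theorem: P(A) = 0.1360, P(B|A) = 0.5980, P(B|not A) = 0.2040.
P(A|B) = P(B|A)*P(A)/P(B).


P(B) = P(B|A)*P(A) + P(B|A')*P(A')
= 0.5980*0.1360 + 0.2040*0.8640
= 0.081328 + 0.176256 = 0.257584
P(A|B) = 0.081328/0.257584 = 0.3157

P(A|B) = 0.3157


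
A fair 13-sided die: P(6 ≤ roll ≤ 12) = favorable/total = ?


Favorable outcomes (6 ≤ roll ≤ 12): 7
Total outcomes = 13
P = 7/13 = 0.5385

P = 0.5385


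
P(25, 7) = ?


P(25,7) = 25!/18!
= 15511210043330985984000000/6402373705728000
= 2422728000

P(25,7) = 2422728000


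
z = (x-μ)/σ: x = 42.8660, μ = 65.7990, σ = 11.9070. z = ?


z = (42.8660 - 65.7990)/11.9070
= -22.9330/11.9070
= -1.9260

z = -1.9260


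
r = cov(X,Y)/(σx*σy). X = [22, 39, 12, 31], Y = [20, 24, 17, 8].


Mean X = 26.0000, Mean Y = 17.2500
SD X = 10.074721, SD Y = 5.889609
Cov = 8.500000
r = 8.500000/(10.074721*5.889609) = 0.1433

r = 0.1433


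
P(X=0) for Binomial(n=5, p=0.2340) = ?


C(5,0) = 1
p^0 = 1.000000
(1-p)^5 = 0.263720
P = 1 * 1.000000 * 0.263720 = 0.2637

P(X=0) = 0.2637


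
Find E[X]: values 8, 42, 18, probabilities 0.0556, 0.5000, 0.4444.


E[X] = 8*0.0556 + 42*0.5000 + 18*0.4444
= 0.4448 + 21.0000 + 7.9992
= 29.4440

E[X] = 29.4440


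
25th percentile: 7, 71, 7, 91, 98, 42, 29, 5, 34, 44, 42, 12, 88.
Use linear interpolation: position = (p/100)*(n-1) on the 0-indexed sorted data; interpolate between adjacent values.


Sorted: 5, 7, 7, 12, 29, 34, 42, 42, 44, 71, 88, 91, 98
n = 13
Index = 25/100 * 12 = 3.0000
Lower = data[3] = 12, Upper = data[4] = 29
P25 = 12 + 0*(17) = 12.0000

P25 = 12.0000


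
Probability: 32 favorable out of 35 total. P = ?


P = 32/35 = 0.9143

P = 0.9143


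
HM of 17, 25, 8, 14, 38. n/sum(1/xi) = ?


Sum of reciprocals = 1/17 + 1/25 + 1/8 + 1/14 + 1/38 = 0.321568
HM = 5/0.321568 = 15.5488

HM = 15.5488


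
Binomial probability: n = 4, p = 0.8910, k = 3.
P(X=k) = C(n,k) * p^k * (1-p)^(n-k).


C(4,3) = 4
p^3 = 0.707348
(1-p)^1 = 0.109000
P = 4 * 0.707348 * 0.109000 = 0.3084

P(X=3) = 0.3084


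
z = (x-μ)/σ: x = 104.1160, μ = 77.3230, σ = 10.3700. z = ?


z = (104.1160 - 77.3230)/10.3700
= 26.7930/10.3700
= 2.5837

z = 2.5837


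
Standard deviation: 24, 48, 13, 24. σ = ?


Mean = 27.2500
Variance = 163.6875
SD = sqrt(163.6875) = 12.7940

SD = 12.7940


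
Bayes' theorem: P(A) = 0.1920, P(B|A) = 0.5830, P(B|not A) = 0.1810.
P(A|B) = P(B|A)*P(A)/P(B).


P(B) = P(B|A)*P(A) + P(B|A')*P(A')
= 0.5830*0.1920 + 0.1810*0.8080
= 0.111936 + 0.146248 = 0.258184
P(A|B) = 0.111936/0.258184 = 0.4336

P(A|B) = 0.4336


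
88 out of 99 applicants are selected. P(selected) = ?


P = 88/99 = 0.8889

P = 0.8889


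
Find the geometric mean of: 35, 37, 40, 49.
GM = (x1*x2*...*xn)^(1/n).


Product = 35 × 37 × 40 × 49 = 2538200
GM = 2538200^(1/4) = 39.9146

GM = 39.9146


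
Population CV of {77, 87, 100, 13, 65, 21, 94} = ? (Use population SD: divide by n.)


Mean = 65.2857
SD = 32.3672
CV = (32.3672/65.2857)*100 = 49.5777%

CV = 49.5777%


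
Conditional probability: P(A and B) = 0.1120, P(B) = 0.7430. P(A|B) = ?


P(A|B) = 0.1120/0.7430 = 0.1507

P(A|B) = 0.1507


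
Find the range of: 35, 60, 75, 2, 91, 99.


Max = 99, Min = 2
Range = 99 - 2 = 97

Range = 97


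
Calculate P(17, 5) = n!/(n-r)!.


P(17,5) = 17!/12!
= 355687428096000/479001600
= 742560

P(17,5) = 742560


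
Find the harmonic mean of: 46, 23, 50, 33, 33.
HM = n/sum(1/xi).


Sum of reciprocals = 1/46 + 1/23 + 1/50 + 1/33 + 1/33 = 0.145823
HM = 5/0.145823 = 34.2880

HM = 34.2880


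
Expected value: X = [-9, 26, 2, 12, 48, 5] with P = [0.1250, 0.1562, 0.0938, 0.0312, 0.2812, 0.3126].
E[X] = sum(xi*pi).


E[X] = -9*0.1250 + 26*0.1562 + 2*0.0938 + 12*0.0312 + 48*0.2812 + 5*0.3126
= -1.1250 + 4.0612 + 0.1876 + 0.3744 + 13.4976 + 1.5630
= 18.5588

E[X] = 18.5588


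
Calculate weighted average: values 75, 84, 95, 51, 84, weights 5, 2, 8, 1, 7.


Numerator = 75*5 + 84*2 + 95*8 + 51*1 + 84*7 = 1942
Denominator = 5 + 2 + 8 + 1 + 7 = 23
WM = 1942/23 = 84.4348

WM = 84.4348


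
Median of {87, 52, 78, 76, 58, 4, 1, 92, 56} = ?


Sorted: 1, 4, 52, 56, 58, 76, 78, 87, 92
n = 9 (odd)
Middle value = 58

Median = 58


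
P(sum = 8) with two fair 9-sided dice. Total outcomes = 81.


Total outcomes = 9×9 = 81
Favorable (sum = 8): 7
P = 7/81 = 0.0864

P = 0.0864


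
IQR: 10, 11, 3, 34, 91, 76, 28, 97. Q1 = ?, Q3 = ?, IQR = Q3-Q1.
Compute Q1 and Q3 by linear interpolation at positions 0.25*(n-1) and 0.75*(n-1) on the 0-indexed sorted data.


Sorted: 3, 10, 11, 28, 34, 76, 91, 97
Q1 (25th %ile) = 10.7500
Q3 (75th %ile) = 79.7500
IQR = 79.7500 - 10.7500 = 69.0000

IQR = 69.0000


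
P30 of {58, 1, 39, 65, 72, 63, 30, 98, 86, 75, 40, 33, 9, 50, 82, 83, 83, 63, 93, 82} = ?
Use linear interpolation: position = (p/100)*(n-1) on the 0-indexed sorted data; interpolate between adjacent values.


Sorted: 1, 9, 30, 33, 39, 40, 50, 58, 63, 63, 65, 72, 75, 82, 82, 83, 83, 86, 93, 98
n = 20
Index = 30/100 * 19 = 5.7000
Lower = data[5] = 40, Upper = data[6] = 50
P30 = 40 + 0.7000*(10) = 47.0000

P30 = 47.0000


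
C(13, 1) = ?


C(13,1) = 13!/(1! × 12!)
= 6227020800/(1 × 479001600)
= 13

C(13,1) = 13


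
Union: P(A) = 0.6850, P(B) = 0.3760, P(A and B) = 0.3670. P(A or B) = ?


P(A∪B) = 0.6850 + 0.3760 - 0.3670
= 1.0610 - 0.3670
= 0.6940

P(A∪B) = 0.6940


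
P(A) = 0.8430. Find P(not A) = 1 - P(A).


P(not A) = 1 - 0.8430 = 0.1570

P(not A) = 0.1570


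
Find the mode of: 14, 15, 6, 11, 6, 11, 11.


Frequencies: 6:2, 11:3, 14:1, 15:1
Max frequency = 3
Mode = 11

Mode = 11


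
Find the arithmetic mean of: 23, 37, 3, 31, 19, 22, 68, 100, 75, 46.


Sum = 23 + 37 + 3 + 31 + 19 + 22 + 68 + 100 + 75 + 46 = 424
n = 10
Mean = 424/10 = 42.4000

Mean = 42.4000


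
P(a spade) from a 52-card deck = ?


13 spades in 52 cards
P = 13/52 = 0.2500

P = 0.2500


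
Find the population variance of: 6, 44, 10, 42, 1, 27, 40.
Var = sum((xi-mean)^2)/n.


Mean = 24.2857
Squared deviations: 334.3673, 388.6531, 204.0816, 313.7959, 542.2245, 7.3673, 246.9388
Sum = 2037.4286
Variance = 2037.4286/7 = 291.0612

Variance = 291.0612


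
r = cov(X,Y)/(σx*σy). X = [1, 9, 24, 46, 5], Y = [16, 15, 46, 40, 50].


Mean X = 17.0000, Mean Y = 33.4000
SD X = 16.456002, SD Y = 14.961283
Cov = 101.200000
r = 101.200000/(16.456002*14.961283) = 0.4110

r = 0.4110


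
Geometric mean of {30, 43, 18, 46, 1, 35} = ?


Product = 30 × 43 × 18 × 46 × 1 × 35 = 37384200
GM = 37384200^(1/6) = 18.2858

GM = 18.2858


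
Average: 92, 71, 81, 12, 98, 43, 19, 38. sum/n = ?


Sum = 92 + 71 + 81 + 12 + 98 + 43 + 19 + 38 = 454
n = 8
Mean = 454/8 = 56.7500

Mean = 56.7500


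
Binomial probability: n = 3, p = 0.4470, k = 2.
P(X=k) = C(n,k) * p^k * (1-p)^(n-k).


C(3,2) = 3
p^2 = 0.199809
(1-p)^1 = 0.553000
P = 3 * 0.199809 * 0.553000 = 0.3315

P(X=2) = 0.3315


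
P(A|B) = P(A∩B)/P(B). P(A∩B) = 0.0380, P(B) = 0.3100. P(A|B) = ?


P(A|B) = 0.0380/0.3100 = 0.1226

P(A|B) = 0.1226


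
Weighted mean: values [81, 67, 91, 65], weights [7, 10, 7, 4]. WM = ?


Numerator = 81*7 + 67*10 + 91*7 + 65*4 = 2134
Denominator = 7 + 10 + 7 + 4 = 28
WM = 2134/28 = 76.2143

WM = 76.2143


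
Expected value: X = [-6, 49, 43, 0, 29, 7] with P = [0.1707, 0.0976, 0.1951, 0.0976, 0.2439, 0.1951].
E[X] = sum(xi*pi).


E[X] = -6*0.1707 + 49*0.0976 + 43*0.1951 + 0*0.0976 + 29*0.2439 + 7*0.1951
= -1.0242 + 4.7824 + 8.3893 + 0 + 7.0731 + 1.3657
= 20.5863

E[X] = 20.5863


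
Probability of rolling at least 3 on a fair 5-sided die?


Favorable outcomes (roll ≥ 3): 3
Total outcomes = 5
P = 3/5 = 0.6000

P = 0.6000


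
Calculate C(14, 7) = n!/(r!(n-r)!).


C(14,7) = 14!/(7! × 7!)
= 87178291200/(5040 × 5040)
= 3432

C(14,7) = 3432


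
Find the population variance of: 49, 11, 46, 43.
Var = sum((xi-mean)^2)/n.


Mean = 37.2500
Squared deviations: 138.0625, 689.0625, 76.5625, 33.0625
Sum = 936.7500
Variance = 936.7500/4 = 234.1875

Variance = 234.1875


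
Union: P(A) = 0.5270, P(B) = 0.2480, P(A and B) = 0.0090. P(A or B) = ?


P(A∪B) = 0.5270 + 0.2480 - 0.0090
= 0.7750 - 0.0090
= 0.7660

P(A∪B) = 0.7660


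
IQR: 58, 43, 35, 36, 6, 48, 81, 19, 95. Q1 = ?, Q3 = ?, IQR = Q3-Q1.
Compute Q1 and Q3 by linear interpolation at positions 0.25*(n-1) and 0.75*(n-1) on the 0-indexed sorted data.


Sorted: 6, 19, 35, 36, 43, 48, 58, 81, 95
Q1 (25th %ile) = 35.0000
Q3 (75th %ile) = 58.0000
IQR = 58.0000 - 35.0000 = 23.0000

IQR = 23.0000


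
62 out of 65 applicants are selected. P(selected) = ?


P = 62/65 = 0.9538

P = 0.9538


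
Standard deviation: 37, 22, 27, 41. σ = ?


Mean = 31.7500
Variance = 57.6875
SD = sqrt(57.6875) = 7.5952

SD = 7.5952


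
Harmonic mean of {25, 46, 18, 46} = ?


Sum of reciprocals = 1/25 + 1/46 + 1/18 + 1/46 = 0.139034
HM = 4/0.139034 = 28.7700

HM = 28.7700


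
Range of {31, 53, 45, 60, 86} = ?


Max = 86, Min = 31
Range = 86 - 31 = 55

Range = 55


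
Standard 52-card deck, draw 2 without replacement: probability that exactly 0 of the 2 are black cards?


Hypergeometric: P(X=0) = C(26,0)·C(26,2) / C(52,2)
= 1 × 325 / 1326
= 325/1326 = 0.2451

P = 0.2451


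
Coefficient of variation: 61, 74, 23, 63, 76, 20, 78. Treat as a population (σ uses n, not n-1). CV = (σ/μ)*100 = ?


Mean = 56.4286
SD = 22.8839
CV = (22.8839/56.4286)*100 = 40.5538%

CV = 40.5538%


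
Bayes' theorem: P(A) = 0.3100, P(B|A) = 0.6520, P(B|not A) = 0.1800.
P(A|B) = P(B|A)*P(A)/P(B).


P(B) = P(B|A)*P(A) + P(B|A')*P(A')
= 0.6520*0.3100 + 0.1800*0.6900
= 0.202120 + 0.124200 = 0.326320
P(A|B) = 0.202120/0.326320 = 0.6194

P(A|B) = 0.6194


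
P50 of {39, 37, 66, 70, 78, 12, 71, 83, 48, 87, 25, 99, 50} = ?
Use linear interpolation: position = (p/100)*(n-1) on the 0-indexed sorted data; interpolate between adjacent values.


Sorted: 12, 25, 37, 39, 48, 50, 66, 70, 71, 78, 83, 87, 99
n = 13
Index = 50/100 * 12 = 6.0000
Lower = data[6] = 66, Upper = data[7] = 70
P50 = 66 + 0*(4) = 66.0000

P50 = 66.0000


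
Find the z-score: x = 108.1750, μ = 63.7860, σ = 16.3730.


z = (108.1750 - 63.7860)/16.3730
= 44.3890/16.3730
= 2.7111

z = 2.7111


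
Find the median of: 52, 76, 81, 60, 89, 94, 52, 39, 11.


Sorted: 11, 39, 52, 52, 60, 76, 81, 89, 94
n = 9 (odd)
Middle value = 60

Median = 60


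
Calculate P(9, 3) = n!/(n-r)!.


P(9,3) = 9!/6!
= 362880/720
= 504

P(9,3) = 504


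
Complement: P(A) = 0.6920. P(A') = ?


P(not A) = 1 - 0.6920 = 0.3080

P(not A) = 0.3080


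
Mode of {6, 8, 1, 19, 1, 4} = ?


Frequencies: 1:2, 4:1, 6:1, 8:1, 19:1
Max frequency = 2
Mode = 1

Mode = 1


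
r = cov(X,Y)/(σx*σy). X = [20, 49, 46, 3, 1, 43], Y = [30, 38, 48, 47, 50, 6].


Mean X = 27.0000, Mean Y = 36.5000
SD X = 20.008332, SD Y = 15.272524
Cov = -132.333333
r = -132.333333/(20.008332*15.272524) = -0.4331

r = -0.4331


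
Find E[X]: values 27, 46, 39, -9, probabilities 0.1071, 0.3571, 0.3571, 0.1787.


E[X] = 27*0.1071 + 46*0.3571 + 39*0.3571 - 9*0.1787
= 2.8917 + 16.4266 + 13.9269 - 1.6083
= 31.6369

E[X] = 31.6369


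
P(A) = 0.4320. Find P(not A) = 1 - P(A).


P(not A) = 1 - 0.4320 = 0.5680

P(not A) = 0.5680


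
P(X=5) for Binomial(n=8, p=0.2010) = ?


C(8,5) = 56
p^5 = 0.000328
(1-p)^3 = 0.510082
P = 56 * 0.000328 * 0.510082 = 0.0094

P(X=5) = 0.0094


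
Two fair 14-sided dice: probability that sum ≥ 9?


Total outcomes = 14×14 = 196
Favorable (sum ≥ 9): 168
P = 168/196 = 0.8571

P = 0.8571


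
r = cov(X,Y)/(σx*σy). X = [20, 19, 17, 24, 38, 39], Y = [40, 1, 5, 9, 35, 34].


Mean X = 26.1667, Mean Y = 20.6667
SD X = 8.970631, SD Y = 15.944348
Cov = 88.555556
r = 88.555556/(8.970631*15.944348) = 0.6191

r = 0.6191


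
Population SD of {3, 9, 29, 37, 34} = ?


Mean = 22.4000
Variance = 189.4400
SD = sqrt(189.4400) = 13.7637

SD = 13.7637


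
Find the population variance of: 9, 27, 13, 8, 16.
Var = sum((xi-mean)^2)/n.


Mean = 14.6000
Squared deviations: 31.3600, 153.7600, 2.5600, 43.5600, 1.9600
Sum = 233.2000
Variance = 233.2000/5 = 46.6400

Variance = 46.6400


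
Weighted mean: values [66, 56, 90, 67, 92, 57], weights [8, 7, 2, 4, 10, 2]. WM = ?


Numerator = 66*8 + 56*7 + 90*2 + 67*4 + 92*10 + 57*2 = 2402
Denominator = 8 + 7 + 2 + 4 + 10 + 2 = 33
WM = 2402/33 = 72.7879

WM = 72.7879


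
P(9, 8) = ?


P(9,8) = 9!/1!
= 362880/1
= 362880

P(9,8) = 362880


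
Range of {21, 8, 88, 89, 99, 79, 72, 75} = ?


Max = 99, Min = 8
Range = 99 - 8 = 91

Range = 91


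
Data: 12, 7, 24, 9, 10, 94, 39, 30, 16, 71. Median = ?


Sorted: 7, 9, 10, 12, 16, 24, 30, 39, 71, 94
n = 10 (even)
Middle values: 16 and 24
Median = (16+24)/2 = 20.0000

Median = 20.0000


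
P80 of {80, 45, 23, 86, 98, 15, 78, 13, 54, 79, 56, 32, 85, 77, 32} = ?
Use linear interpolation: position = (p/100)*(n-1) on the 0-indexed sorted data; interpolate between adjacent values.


Sorted: 13, 15, 23, 32, 32, 45, 54, 56, 77, 78, 79, 80, 85, 86, 98
n = 15
Index = 80/100 * 14 = 11.2000
Lower = data[11] = 80, Upper = data[12] = 85
P80 = 80 + 0.2000*(5) = 81.0000

P80 = 81.0000


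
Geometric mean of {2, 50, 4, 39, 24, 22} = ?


Product = 2 × 50 × 4 × 39 × 24 × 22 = 8236800
GM = 8236800^(1/6) = 14.2111

GM = 14.2111


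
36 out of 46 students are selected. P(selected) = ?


P = 36/46 = 0.7826

P = 0.7826


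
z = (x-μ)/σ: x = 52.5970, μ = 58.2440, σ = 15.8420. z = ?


z = (52.5970 - 58.2440)/15.8420
= -5.6470/15.8420
= -0.3565

z = -0.3565


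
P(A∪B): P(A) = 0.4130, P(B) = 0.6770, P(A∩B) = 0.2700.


P(A∪B) = 0.4130 + 0.6770 - 0.2700
= 1.0900 - 0.2700
= 0.8200

P(A∪B) = 0.8200


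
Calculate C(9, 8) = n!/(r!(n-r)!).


C(9,8) = 9!/(8! × 1!)
= 362880/(40320 × 1)
= 9

C(9,8) = 9


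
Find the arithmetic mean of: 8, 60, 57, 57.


Sum = 8 + 60 + 57 + 57 = 182
n = 4
Mean = 182/4 = 45.5000

Mean = 45.5000


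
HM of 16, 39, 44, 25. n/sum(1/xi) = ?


Sum of reciprocals = 1/16 + 1/39 + 1/44 + 1/25 = 0.150868
HM = 4/0.150868 = 26.5132

HM = 26.5132


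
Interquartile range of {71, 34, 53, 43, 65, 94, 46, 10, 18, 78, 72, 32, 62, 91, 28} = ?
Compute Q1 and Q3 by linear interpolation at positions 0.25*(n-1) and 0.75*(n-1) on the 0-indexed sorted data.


Sorted: 10, 18, 28, 32, 34, 43, 46, 53, 62, 65, 71, 72, 78, 91, 94
Q1 (25th %ile) = 33.0000
Q3 (75th %ile) = 71.5000
IQR = 71.5000 - 33.0000 = 38.5000

IQR = 38.5000


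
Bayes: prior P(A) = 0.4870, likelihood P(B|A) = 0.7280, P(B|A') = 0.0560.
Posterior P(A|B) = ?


P(B) = P(B|A)*P(A) + P(B|A')*P(A')
= 0.7280*0.4870 + 0.0560*0.5130
= 0.354536 + 0.028728 = 0.383264
P(A|B) = 0.354536/0.383264 = 0.9250

P(A|B) = 0.9250


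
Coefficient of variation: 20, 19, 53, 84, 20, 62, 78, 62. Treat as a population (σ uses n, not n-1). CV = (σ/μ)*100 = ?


Mean = 49.7500
SD = 24.9937
CV = (24.9937/49.7500)*100 = 50.2387%

CV = 50.2387%


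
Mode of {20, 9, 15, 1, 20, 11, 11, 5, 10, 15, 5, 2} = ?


Frequencies: 1:1, 2:1, 5:2, 9:1, 10:1, 11:2, 15:2, 20:2
Max frequency = 2
Mode = 5, 11, 15, 20

Mode = 5, 11, 15, 20


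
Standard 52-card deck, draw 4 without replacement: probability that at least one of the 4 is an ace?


P(at least one) = 1 - P(none)
P(none) = (48/52) × (47/51) × (46/50) × (45/49) = 0.718737
P(at least one) = 1 - 0.718737 = 0.2813

P = 0.2813


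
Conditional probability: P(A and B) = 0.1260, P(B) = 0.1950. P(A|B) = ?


P(A|B) = 0.1260/0.1950 = 0.6462

P(A|B) = 0.6462


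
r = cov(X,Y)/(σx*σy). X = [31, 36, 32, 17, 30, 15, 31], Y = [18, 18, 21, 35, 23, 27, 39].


Mean X = 27.4286, Mean Y = 25.8571
SD X = 7.461466, SD Y = 7.679817
Cov = -26.795918
r = -26.795918/(7.461466*7.679817) = -0.4676

r = -0.4676


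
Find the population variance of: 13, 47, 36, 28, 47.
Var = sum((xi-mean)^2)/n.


Mean = 34.2000
Squared deviations: 449.4400, 163.8400, 3.2400, 38.4400, 163.8400
Sum = 818.8000
Variance = 818.8000/5 = 163.7600

Variance = 163.7600


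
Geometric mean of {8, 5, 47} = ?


Product = 8 × 5 × 47 = 1880
GM = 1880^(1/3) = 12.3420

GM = 12.3420


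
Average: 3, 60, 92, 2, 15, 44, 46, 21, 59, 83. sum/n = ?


Sum = 3 + 60 + 92 + 2 + 15 + 44 + 46 + 21 + 59 + 83 = 425
n = 10
Mean = 425/10 = 42.5000

Mean = 42.5000


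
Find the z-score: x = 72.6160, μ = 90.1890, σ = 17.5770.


z = (72.6160 - 90.1890)/17.5770
= -17.5730/17.5770
= -0.9998

z = -0.9998


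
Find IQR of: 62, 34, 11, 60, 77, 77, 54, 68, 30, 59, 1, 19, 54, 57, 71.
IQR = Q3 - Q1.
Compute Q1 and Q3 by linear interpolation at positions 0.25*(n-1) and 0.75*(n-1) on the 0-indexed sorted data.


Sorted: 1, 11, 19, 30, 34, 54, 54, 57, 59, 60, 62, 68, 71, 77, 77
Q1 (25th %ile) = 32.0000
Q3 (75th %ile) = 65.0000
IQR = 65.0000 - 32.0000 = 33.0000

IQR = 33.0000


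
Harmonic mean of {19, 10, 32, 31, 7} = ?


Sum of reciprocals = 1/19 + 1/10 + 1/32 + 1/31 + 1/7 = 0.358997
HM = 5/0.358997 = 13.9277

HM = 13.9277


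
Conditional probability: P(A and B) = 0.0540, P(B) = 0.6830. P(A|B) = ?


P(A|B) = 0.0540/0.6830 = 0.0791

P(A|B) = 0.0791


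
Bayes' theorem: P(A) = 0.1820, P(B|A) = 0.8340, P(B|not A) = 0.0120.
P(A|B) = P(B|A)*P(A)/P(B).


P(B) = P(B|A)*P(A) + P(B|A')*P(A')
= 0.8340*0.1820 + 0.0120*0.8180
= 0.151788 + 0.009816 = 0.161604
P(A|B) = 0.151788/0.161604 = 0.9393

P(A|B) = 0.9393


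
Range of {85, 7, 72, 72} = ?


Max = 85, Min = 7
Range = 85 - 7 = 78

Range = 78


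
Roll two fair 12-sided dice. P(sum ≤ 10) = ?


Total outcomes = 12×12 = 144
Favorable (sum ≤ 10): 45
P = 45/144 = 0.3125

P = 0.3125


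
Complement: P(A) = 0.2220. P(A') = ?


P(not A) = 1 - 0.2220 = 0.7780

P(not A) = 0.7780


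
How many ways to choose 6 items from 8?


C(8,6) = 8!/(6! × 2!)
= 40320/(720 × 2)
= 28

C(8,6) = 28


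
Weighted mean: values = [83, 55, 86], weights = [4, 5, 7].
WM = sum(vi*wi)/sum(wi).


Numerator = 83*4 + 55*5 + 86*7 = 1209
Denominator = 4 + 5 + 7 = 16
WM = 1209/16 = 75.5625

WM = 75.5625


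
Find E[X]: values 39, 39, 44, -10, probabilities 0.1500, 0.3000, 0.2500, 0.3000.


E[X] = 39*0.1500 + 39*0.3000 + 44*0.2500 - 10*0.3000
= 5.8500 + 11.7000 + 11.0000 - 3.0000
= 25.5500

E[X] = 25.5500


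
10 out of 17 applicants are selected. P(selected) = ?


P = 10/17 = 0.5882

P = 0.5882


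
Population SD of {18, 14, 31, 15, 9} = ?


Mean = 17.4000
Variance = 54.6400
SD = sqrt(54.6400) = 7.3919

SD = 7.3919


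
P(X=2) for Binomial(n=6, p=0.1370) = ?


C(6,2) = 15
p^2 = 0.018769
(1-p)^4 = 0.554681
P = 15 * 0.018769 * 0.554681 = 0.1562

P(X=2) = 0.1562


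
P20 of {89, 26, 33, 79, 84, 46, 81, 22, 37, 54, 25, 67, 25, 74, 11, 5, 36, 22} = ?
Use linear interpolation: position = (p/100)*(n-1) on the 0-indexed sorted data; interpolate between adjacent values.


Sorted: 5, 11, 22, 22, 25, 25, 26, 33, 36, 37, 46, 54, 67, 74, 79, 81, 84, 89
n = 18
Index = 20/100 * 17 = 3.4000
Lower = data[3] = 22, Upper = data[4] = 25
P20 = 22 + 0.4000*(3) = 23.2000

P20 = 23.2000


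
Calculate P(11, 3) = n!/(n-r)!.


P(11,3) = 11!/8!
= 39916800/40320
= 990

P(11,3) = 990


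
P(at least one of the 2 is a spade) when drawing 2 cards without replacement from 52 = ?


P(at least one) = 1 - P(none)
P(none) = (39/52) × (38/51) = 0.558824
P(at least one) = 1 - 0.558824 = 0.4412

P = 0.4412


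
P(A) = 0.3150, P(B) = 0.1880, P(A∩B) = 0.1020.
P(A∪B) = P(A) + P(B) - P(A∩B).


P(A∪B) = 0.3150 + 0.1880 - 0.1020
= 0.5030 - 0.1020
= 0.4010

P(A∪B) = 0.4010


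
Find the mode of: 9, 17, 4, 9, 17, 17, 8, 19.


Frequencies: 4:1, 8:1, 9:2, 17:3, 19:1
Max frequency = 3
Mode = 17

Mode = 17


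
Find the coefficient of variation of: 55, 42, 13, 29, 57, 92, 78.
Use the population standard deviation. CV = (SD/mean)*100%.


Mean = 52.2857
SD = 25.2401
CV = (25.2401/52.2857)*100 = 48.2734%

CV = 48.2734%


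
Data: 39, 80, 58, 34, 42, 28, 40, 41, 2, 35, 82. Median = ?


Sorted: 2, 28, 34, 35, 39, 40, 41, 42, 58, 80, 82
n = 11 (odd)
Middle value = 40

Median = 40


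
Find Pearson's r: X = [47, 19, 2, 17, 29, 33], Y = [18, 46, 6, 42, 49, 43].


Mean X = 24.5000, Mean Y = 34.0000
SD X = 14.091960, SD Y = 16.093477
Cov = 48.000000
r = 48.000000/(14.091960*16.093477) = 0.2117

r = 0.2117


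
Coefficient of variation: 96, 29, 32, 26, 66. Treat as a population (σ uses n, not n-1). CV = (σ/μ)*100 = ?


Mean = 49.8000
SD = 27.2500
CV = (27.2500/49.8000)*100 = 54.7188%

CV = 54.7188%


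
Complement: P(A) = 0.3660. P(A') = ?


P(not A) = 1 - 0.3660 = 0.6340

P(not A) = 0.6340


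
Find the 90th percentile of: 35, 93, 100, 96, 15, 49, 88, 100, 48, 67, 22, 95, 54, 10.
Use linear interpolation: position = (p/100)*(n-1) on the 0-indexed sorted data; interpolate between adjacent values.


Sorted: 10, 15, 22, 35, 48, 49, 54, 67, 88, 93, 95, 96, 100, 100
n = 14
Index = 90/100 * 13 = 11.7000
Lower = data[11] = 96, Upper = data[12] = 100
P90 = 96 + 0.7000*(4) = 98.8000

P90 = 98.8000


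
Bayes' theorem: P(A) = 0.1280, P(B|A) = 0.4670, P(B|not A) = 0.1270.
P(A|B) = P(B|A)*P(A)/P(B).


P(B) = P(B|A)*P(A) + P(B|A')*P(A')
= 0.4670*0.1280 + 0.1270*0.8720
= 0.059776 + 0.110744 = 0.170520
P(A|B) = 0.059776/0.170520 = 0.3506

P(A|B) = 0.3506


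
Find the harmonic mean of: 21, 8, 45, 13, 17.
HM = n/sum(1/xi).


Sum of reciprocals = 1/21 + 1/8 + 1/45 + 1/13 + 1/17 = 0.330588
HM = 5/0.330588 = 15.1246

HM = 15.1246


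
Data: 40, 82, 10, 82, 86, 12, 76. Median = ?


Sorted: 10, 12, 40, 76, 82, 82, 86
n = 7 (odd)
Middle value = 76

Median = 76


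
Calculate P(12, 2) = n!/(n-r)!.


P(12,2) = 12!/10!
= 479001600/3628800
= 132

P(12,2) = 132


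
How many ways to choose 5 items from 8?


C(8,5) = 8!/(5! × 3!)
= 40320/(120 × 6)
= 56

C(8,5) = 56


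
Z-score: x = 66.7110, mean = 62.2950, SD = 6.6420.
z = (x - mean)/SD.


z = (66.7110 - 62.2950)/6.6420
= 4.4160/6.6420
= 0.6649

z = 0.6649


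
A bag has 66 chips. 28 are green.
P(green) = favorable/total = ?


P = 28/66 = 0.4242

P = 0.4242


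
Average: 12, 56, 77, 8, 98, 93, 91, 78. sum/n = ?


Sum = 12 + 56 + 77 + 8 + 98 + 93 + 91 + 78 = 513
n = 8
Mean = 513/8 = 64.1250

Mean = 64.1250


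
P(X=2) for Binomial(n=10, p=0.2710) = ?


C(10,2) = 45
p^2 = 0.073441
(1-p)^8 = 0.079766
P = 45 * 0.073441 * 0.079766 = 0.2636

P(X=2) = 0.2636


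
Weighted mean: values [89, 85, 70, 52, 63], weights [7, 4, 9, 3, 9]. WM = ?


Numerator = 89*7 + 85*4 + 70*9 + 52*3 + 63*9 = 2316
Denominator = 7 + 4 + 9 + 3 + 9 = 32
WM = 2316/32 = 72.3750

WM = 72.3750


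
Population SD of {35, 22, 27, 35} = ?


Mean = 29.7500
Variance = 30.6875
SD = sqrt(30.6875) = 5.5396

SD = 5.5396


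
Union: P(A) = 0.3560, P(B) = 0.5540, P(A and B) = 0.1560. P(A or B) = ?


P(A∪B) = 0.3560 + 0.5540 - 0.1560
= 0.9100 - 0.1560
= 0.7540

P(A∪B) = 0.7540


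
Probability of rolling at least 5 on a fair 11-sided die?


Favorable outcomes (roll ≥ 5): 7
Total outcomes = 11
P = 7/11 = 0.6364

P = 0.6364


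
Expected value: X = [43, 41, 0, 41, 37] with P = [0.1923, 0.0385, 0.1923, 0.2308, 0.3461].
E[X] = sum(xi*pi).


E[X] = 43*0.1923 + 41*0.0385 + 0*0.1923 + 41*0.2308 + 37*0.3461
= 8.2689 + 1.5785 + 0 + 9.4628 + 12.8057
= 32.1159

E[X] = 32.1159


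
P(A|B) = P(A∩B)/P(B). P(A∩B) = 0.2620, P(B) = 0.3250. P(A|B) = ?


P(A|B) = 0.2620/0.3250 = 0.8062

P(A|B) = 0.8062


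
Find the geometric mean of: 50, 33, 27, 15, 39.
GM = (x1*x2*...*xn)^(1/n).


Product = 50 × 33 × 27 × 15 × 39 = 26061750
GM = 26061750^(1/5) = 30.4229

GM = 30.4229


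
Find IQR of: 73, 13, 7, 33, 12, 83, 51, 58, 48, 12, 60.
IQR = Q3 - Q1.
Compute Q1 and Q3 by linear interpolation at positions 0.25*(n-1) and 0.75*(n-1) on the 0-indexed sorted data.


Sorted: 7, 12, 12, 13, 33, 48, 51, 58, 60, 73, 83
Q1 (25th %ile) = 12.5000
Q3 (75th %ile) = 59.0000
IQR = 59.0000 - 12.5000 = 46.5000

IQR = 46.5000


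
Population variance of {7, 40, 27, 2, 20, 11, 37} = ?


Mean = 20.5714
Squared deviations: 184.1837, 377.4694, 41.3265, 344.8980, 0.3265, 91.6122, 269.8980
Sum = 1309.7143
Variance = 1309.7143/7 = 187.1020

Variance = 187.1020


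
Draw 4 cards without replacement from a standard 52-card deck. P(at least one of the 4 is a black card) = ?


P(at least one) = 1 - P(none)
P(none) = (26/52) × (25/51) × (24/50) × (23/49) = 0.055222
P(at least one) = 1 - 0.055222 = 0.9448

P = 0.9448


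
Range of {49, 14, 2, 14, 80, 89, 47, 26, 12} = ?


Max = 89, Min = 2
Range = 89 - 2 = 87

Range = 87


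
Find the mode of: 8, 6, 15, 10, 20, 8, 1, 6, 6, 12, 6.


Frequencies: 1:1, 6:4, 8:2, 10:1, 12:1, 15:1, 20:1
Max frequency = 4
Mode = 6

Mode = 6


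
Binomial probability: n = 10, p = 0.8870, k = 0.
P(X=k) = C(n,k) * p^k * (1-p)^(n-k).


C(10,0) = 1
p^0 = 1.000000
(1-p)^10 = 3.394567e-10
P = 1 * 1.000000 * 3.394567e-10 = 3.3946e-10

P(X=0) = 3.3946e-10


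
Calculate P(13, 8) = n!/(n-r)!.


P(13,8) = 13!/5!
= 6227020800/120
= 51891840

P(13,8) = 51891840


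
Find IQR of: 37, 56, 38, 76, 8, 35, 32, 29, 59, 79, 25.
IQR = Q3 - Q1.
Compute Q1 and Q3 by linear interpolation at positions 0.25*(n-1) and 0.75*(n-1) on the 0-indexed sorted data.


Sorted: 8, 25, 29, 32, 35, 37, 38, 56, 59, 76, 79
Q1 (25th %ile) = 30.5000
Q3 (75th %ile) = 57.5000
IQR = 57.5000 - 30.5000 = 27.0000

IQR = 27.0000


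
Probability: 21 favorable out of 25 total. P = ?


P = 21/25 = 0.8400

P = 0.8400


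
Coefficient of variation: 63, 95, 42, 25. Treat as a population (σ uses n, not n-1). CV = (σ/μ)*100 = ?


Mean = 56.2500
SD = 26.1091
CV = (26.1091/56.2500)*100 = 46.4163%

CV = 46.4163%


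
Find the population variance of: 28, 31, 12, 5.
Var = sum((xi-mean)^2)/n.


Mean = 19.0000
Squared deviations: 81.0000, 144.0000, 49.0000, 196.0000
Sum = 470.0000
Variance = 470.0000/4 = 117.5000

Variance = 117.5000


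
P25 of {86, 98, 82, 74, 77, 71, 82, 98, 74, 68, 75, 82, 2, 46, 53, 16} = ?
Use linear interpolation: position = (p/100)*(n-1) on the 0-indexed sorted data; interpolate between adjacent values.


Sorted: 2, 16, 46, 53, 68, 71, 74, 74, 75, 77, 82, 82, 82, 86, 98, 98
n = 16
Index = 25/100 * 15 = 3.7500
Lower = data[3] = 53, Upper = data[4] = 68
P25 = 53 + 0.7500*(15) = 64.2500

P25 = 64.2500


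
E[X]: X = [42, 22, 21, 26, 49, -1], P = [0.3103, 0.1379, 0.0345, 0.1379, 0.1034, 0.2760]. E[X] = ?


E[X] = 42*0.3103 + 22*0.1379 + 21*0.0345 + 26*0.1379 + 49*0.1034 - 1*0.2760
= 13.0326 + 3.0338 + 0.7245 + 3.5854 + 5.0666 - 0.2760
= 25.1669

E[X] = 25.1669


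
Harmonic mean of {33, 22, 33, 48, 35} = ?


Sum of reciprocals = 1/33 + 1/22 + 1/33 + 1/48 + 1/35 = 0.155465
HM = 5/0.155465 = 32.1615

HM = 32.1615


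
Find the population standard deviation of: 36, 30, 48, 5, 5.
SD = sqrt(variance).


Mean = 24.8000
Variance = 294.9600
SD = sqrt(294.9600) = 17.1744

SD = 17.1744


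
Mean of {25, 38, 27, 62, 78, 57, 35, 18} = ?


Sum = 25 + 38 + 27 + 62 + 78 + 57 + 35 + 18 = 340
n = 8
Mean = 340/8 = 42.5000

Mean = 42.5000


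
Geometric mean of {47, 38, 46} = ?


Product = 47 × 38 × 46 = 82156
GM = 82156^(1/3) = 43.4723

GM = 43.4723


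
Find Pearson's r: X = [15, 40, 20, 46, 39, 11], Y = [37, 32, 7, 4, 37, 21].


Mean X = 28.5000, Mean Y = 23.0000
SD X = 13.598407, SD Y = 13.503086
Cov = -16.666667
r = -16.666667/(13.598407*13.503086) = -0.0908

r = -0.0908


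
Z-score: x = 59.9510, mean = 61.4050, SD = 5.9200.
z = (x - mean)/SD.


z = (59.9510 - 61.4050)/5.9200
= -1.4540/5.9200
= -0.2456

z = -0.2456


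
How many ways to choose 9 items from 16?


C(16,9) = 16!/(9! × 7!)
= 20922789888000/(362880 × 5040)
= 11440

C(16,9) = 11440


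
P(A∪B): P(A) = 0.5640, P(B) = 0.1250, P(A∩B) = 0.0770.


P(A∪B) = 0.5640 + 0.1250 - 0.0770
= 0.6890 - 0.0770
= 0.6120

P(A∪B) = 0.6120


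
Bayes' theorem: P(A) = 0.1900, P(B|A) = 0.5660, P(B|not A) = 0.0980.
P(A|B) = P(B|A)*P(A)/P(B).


P(B) = P(B|A)*P(A) + P(B|A')*P(A')
= 0.5660*0.1900 + 0.0980*0.8100
= 0.107540 + 0.079380 = 0.186920
P(A|B) = 0.107540/0.186920 = 0.5753

P(A|B) = 0.5753


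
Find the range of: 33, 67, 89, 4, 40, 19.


Max = 89, Min = 4
Range = 89 - 4 = 85

Range = 85


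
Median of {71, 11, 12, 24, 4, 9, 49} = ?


Sorted: 4, 9, 11, 12, 24, 49, 71
n = 7 (odd)
Middle value = 12

Median = 12


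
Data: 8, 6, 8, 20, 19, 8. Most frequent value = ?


Frequencies: 6:1, 8:3, 19:1, 20:1
Max frequency = 3
Mode = 8

Mode = 8


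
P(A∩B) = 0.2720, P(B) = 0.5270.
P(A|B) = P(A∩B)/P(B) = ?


P(A|B) = 0.2720/0.5270 = 0.5161

P(A|B) = 0.5161


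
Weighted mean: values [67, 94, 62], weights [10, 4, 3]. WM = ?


Numerator = 67*10 + 94*4 + 62*3 = 1232
Denominator = 10 + 4 + 3 = 17
WM = 1232/17 = 72.4706

WM = 72.4706


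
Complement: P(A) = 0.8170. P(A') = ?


P(not A) = 1 - 0.8170 = 0.1830

P(not A) = 0.1830
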